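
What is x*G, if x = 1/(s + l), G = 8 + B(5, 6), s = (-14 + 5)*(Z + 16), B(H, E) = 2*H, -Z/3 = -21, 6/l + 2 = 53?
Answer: -306/12085 ≈ -0.025321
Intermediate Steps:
l = 2/17 (l = 6/(-2 + 53) = 6/51 = 6*(1/51) = 2/17 ≈ 0.11765)
Z = 63 (Z = -3*(-21) = 63)
s = -711 (s = (-14 + 5)*(63 + 16) = -9*79 = -711)
G = 18 (G = 8 + 2*5 = 8 + 10 = 18)
x = -17/12085 (x = 1/(-711 + 2/17) = 1/(-12085/17) = -17/12085 ≈ -0.0014067)
x*G = -17/12085*18 = -306/12085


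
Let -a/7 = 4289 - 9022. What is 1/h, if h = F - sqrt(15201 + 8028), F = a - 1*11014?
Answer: 22117/489138460 + 3*sqrt(2581)/489138460 ≈ 4.5528e-5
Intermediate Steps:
a = 33131 (a = -7*(4289 - 9022) = -7*(-4733) = 33131)
F = 22117 (F = 33131 - 1*11014 = 33131 - 11014 = 22117)
h = 22117 - 3*sqrt(2581) (h = 22117 - sqrt(15201 + 8028) = 22117 - sqrt(23229) = 22117 - 3*sqrt(2581) ≈ 21965.)
1/h = 1/(22117 - 3*sqrt(2581))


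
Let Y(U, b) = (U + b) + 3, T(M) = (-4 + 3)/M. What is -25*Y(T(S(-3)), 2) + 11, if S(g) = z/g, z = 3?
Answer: -139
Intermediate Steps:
S(g) = 3/g
T(M) = -1/M
Y(U, b) = 3 + U + b
-25*Y(T(S(-3)), 2) + 11 = -25*(3 - 1/(3/(-3)) + 2) + 11 = -25*(3 - 1/(3*(-⅓)) + 2) + 11 = -25*(3 - 1/(-1) + 2) + 11 = -25*(3 - 1*(-1) + 2) + 11 = -25*(3 + 1 + 2) + 11 = -25*6 + 11 = -150 + 11 = -139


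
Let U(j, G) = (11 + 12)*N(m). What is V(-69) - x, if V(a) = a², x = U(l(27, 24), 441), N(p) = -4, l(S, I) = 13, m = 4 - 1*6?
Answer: 4853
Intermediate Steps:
m = -2 (m = 4 - 6 = -2)
U(j, G) = -92 (U(j, G) = (11 + 12)*(-4) = 23*(-4) = -92)
x = -92
V(-69) - x = (-69)² - 1*(-92) = 4761 + 92 = 4853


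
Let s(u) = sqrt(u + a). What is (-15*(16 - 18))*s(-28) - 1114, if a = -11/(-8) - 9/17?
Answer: -1114 + 15*I*sqrt(125562)/34 ≈ -1114.0 + 156.33*I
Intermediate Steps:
a = 115/136 (a = -11*(-1/8) - 9*1/17 = 11/8 - 9/17 = 115/136 ≈ 0.84559)
s(u) = sqrt(115/136 + u) (s(u) = sqrt(u + 115/136) = sqrt(115/136 + u))
(-15*(16 - 18))*s(-28) - 1114 = (-15*(16 - 18))*(sqrt(3910 + 4624*(-28))/68) - 1114 = (-15*(-2))*(sqrt(3910 - 129472)/68) - 1114 = 30*(sqrt(-125562)/68) - 1114 = 30*((I*sqrt(125562))/68) - 1114 = 30*(I*sqrt(125562)/68) - 1114 = 15*I*sqrt(125562)/34 - 1114 = -1114 + 15*I*sqrt(125562)/34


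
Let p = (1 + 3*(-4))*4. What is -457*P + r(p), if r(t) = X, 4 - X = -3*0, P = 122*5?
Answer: -278766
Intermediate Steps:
P = 610
X = 4 (X = 4 - (-3)*0 = 4 - 1*0 = 4 + 0 = 4)
p = -44 (p = (1 - 12)*4 = -11*4 = -44)
r(t) = 4
-457*P + r(p) = -457*610 + 4 = -278770 + 4 = -278766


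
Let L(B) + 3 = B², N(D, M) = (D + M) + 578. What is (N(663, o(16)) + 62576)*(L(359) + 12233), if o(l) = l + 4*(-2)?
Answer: 9006409575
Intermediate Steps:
o(l) = -8 + l (o(l) = l - 8 = -8 + l)
N(D, M) = 578 + D + M
L(B) = -3 + B²
(N(663, o(16)) + 62576)*(L(359) + 12233) = ((578 + 663 + (-8 + 16)) + 62576)*((-3 + 359²) + 12233) = ((578 + 663 + 8) + 62576)*((-3 + 128881) + 12233) = (1249 + 62576)*(128878 + 12233) = 63825*141111 = 9006409575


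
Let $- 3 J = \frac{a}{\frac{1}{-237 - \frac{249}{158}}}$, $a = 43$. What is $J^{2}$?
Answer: $\frac{291918687025}{24964} \approx 1.1694 \cdot 10^{7}$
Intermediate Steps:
$J = \frac{540295}{158}$ ($J = - \frac{43 \frac{1}{\frac{1}{-237 - \frac{249}{158}}}}{3} = - \frac{43 \frac{1}{\frac{1}{- \frac{37695}{158}}}}{3} = - \frac{43 \frac{1}{- \frac{158}{37695}}}{3} = - \frac{43 \left(- \frac{37695}{158}\right)}{3} = \left(- \frac{1}{3}\right) \left(- \frac{1620885}{158}\right) = \frac{540295}{158} \approx 3419.6$)
$J^{2} = \left(\frac{540295}{158}\right)^{2} = \frac{291918687025}{24964}$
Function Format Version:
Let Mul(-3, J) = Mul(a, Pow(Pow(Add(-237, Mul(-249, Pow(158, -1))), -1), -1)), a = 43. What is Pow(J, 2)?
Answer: Rational(291918687025, 24964) ≈ 1.1694e+7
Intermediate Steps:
J = Rational(540295, 158) (J = Mul(Rational(-1, 3), Mul(43, Pow(Pow(Add(-237, Mul(-249, Pow(158, -1))), -1), -1))) = Mul(Rational(-1, 3), Mul(43, Pow(Pow(Add(-237, Mul(-249, Rational(1, 158))), -1), -1))) = Mul(Rational(-1, 3), Mul(43, Pow(Pow(Add(-237, Rational(-249, 158)), -1), -1))) = Mul(Rational(-1, 3), Mul(43, Pow(Pow(Rational(-37695, 158), -1), -1))) = Mul(Rational(-1, 3), Mul(43, Pow(Rational(-158, 37695), -1))) = Mul(Rational(-1, 3), Mul(43, Rational(-37695, 158))) = Mul(Rational(-1, 3), Rational(-1620885, 158)) = Rational(540295, 158) ≈ 3419.6)
Pow(J, 2) = Pow(Rational(540295, 158), 2) = Rational(291918687025, 24964)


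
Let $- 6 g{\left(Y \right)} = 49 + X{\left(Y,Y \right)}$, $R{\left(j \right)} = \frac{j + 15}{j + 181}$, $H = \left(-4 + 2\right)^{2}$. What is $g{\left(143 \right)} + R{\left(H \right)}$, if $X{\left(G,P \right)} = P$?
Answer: $- \frac{5901}{185} \approx -31.897$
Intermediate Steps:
$H = 4$ ($H = \left(-2\right)^{2} = 4$)
$R{\left(j \right)} = \frac{15 + j}{181 + j}$
$g{\left(Y \right)} = - \frac{49}{6} - \frac{Y}{6}$ ($g{\left(Y \right)} = - \frac{49 + Y}{6} = - \frac{49}{6} - \frac{Y}{6}$)
$g{\left(143 \right)} + R{\left(H \right)} = \left(- \frac{49}{6} - \frac{143}{6}\right) + \frac{15 + 4}{181 + 4} = \left(- \frac{49}{6} - \frac{143}{6}\right) + \frac{1}{185} \cdot 19 = -32 + \frac{1}{185} \cdot 19 = -32 + \frac{19}{185} = - \frac{5901}{185}$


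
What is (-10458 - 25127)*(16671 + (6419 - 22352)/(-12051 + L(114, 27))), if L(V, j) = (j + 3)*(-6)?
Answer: -2418818422130/4077 ≈ -5.9328e+8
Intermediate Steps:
L(V, j) = -18 - 6*j (L(V, j) = (3 + j)*(-6) = -18 - 6*j)
(-10458 - 25127)*(16671 + (6419 - 22352)/(-12051 + L(114, 27))) = (-10458 - 25127)*(16671 + (6419 - 22352)/(-12051 + (-18 - 6*27))) = -35585*(16671 - 15933/(-12051 + (-18 - 162))) = -35585*(16671 - 15933/(-12051 - 180)) = -35585*(16671 - 15933/(-12231)) = -35585*(16671 - 15933*(-1/12231)) = -35585*(16671 + 5311/4077) = -35585*67972978/4077 = -2418818422130/4077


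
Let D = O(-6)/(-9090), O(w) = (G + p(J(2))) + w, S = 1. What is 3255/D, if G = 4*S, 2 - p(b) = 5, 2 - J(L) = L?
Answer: 5917590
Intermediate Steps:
J(L) = 2 - L
p(b) = -3 (p(b) = 2 - 1*5 = 2 - 5 = -3)
G = 4 (G = 4*1 = 4)
O(w) = 1 + w (O(w) = (4 - 3) + w = 1 + w)
D = 1/1818 (D = (1 - 6)/(-9090) = -5*(-1/9090) = 1/1818 ≈ 0.00055005)
3255/D = 3255/(1/1818) = 3255*1818 = 5917590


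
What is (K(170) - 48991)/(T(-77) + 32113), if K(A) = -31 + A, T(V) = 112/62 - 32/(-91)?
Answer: -137811492/90596861 ≈ -1.5212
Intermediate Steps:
T(V) = 6088/2821 (T(V) = 112*(1/62) - 32*(-1/91) = 56/31 + 32/91 = 6088/2821)
(K(170) - 48991)/(T(-77) + 32113) = ((-31 + 170) - 48991)/(6088/2821 + 32113) = (139 - 48991)/(90596861/2821) = -48852*2821/90596861 = -137811492/90596861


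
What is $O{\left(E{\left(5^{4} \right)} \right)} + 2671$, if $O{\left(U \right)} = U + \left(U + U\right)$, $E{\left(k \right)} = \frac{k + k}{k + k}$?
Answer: $2674$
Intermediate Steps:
$E{\left(k \right)} = 1$ ($E{\left(k \right)} = \frac{2 k}{2 k} = 2 k \frac{1}{2 k} = 1$)
$O{\left(U \right)} = 3 U$ ($O{\left(U \right)} = U + 2 U = 3 U$)
$O{\left(E{\left(5^{4} \right)} \right)} + 2671 = 3 \cdot 1 + 2671 = 3 + 2671 = 2674$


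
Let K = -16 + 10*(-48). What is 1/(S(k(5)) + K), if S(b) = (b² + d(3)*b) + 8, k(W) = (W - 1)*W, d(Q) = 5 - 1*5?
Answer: -1/88 ≈ -0.011364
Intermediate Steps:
d(Q) = 0 (d(Q) = 5 - 5 = 0)
k(W) = W*(-1 + W) (k(W) = (-1 + W)*W = W*(-1 + W))
S(b) = 8 + b² (S(b) = (b² + 0*b) + 8 = (b² + 0) + 8 = b² + 8 = 8 + b²)
K = -496 (K = -16 - 480 = -496)
1/(S(k(5)) + K) = 1/((8 + (5*(-1 + 5))²) - 496) = 1/((8 + (5*4)²) - 496) = 1/((8 + 20²) - 496) = 1/((8 + 400) - 496) = 1/(408 - 496) = 1/(-88) = -1/88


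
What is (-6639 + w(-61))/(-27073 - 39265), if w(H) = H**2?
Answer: 1459/33169 ≈ 0.043987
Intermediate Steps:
(-6639 + w(-61))/(-27073 - 39265) = (-6639 + (-61)**2)/(-27073 - 39265) = (-6639 + 3721)/(-66338) = -2918*(-1/66338) = 1459/33169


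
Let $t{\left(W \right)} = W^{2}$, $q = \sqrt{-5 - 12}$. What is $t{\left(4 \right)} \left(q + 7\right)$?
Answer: $112 + 16 i \sqrt{17} \approx 112.0 + 65.97 i$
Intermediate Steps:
$q = i \sqrt{17}$ ($q = \sqrt{-17} = i \sqrt{17} \approx 4.1231 i$)
$t{\left(4 \right)} \left(q + 7\right) = 4^{2} \left(i \sqrt{17} + 7\right) = 16 \left(7 + i \sqrt{17}\right) = 112 + 16 i \sqrt{17}$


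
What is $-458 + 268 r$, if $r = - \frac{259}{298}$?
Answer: $- \frac{102948}{149} \approx -690.93$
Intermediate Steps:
$r = - \frac{259}{298}$ ($r = \left(-259\right) \frac{1}{298} = - \frac{259}{298} \approx -0.86913$)
$-458 + 268 r = -458 + 268 \left(- \frac{259}{298}\right) = -458 - \frac{34706}{149} = - \frac{102948}{149}$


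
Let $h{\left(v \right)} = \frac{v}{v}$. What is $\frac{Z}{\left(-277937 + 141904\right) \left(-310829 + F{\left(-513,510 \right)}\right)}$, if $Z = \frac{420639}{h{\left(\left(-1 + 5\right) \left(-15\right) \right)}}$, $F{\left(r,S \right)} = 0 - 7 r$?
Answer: $\frac{420639}{41794506854} \approx 1.0064 \cdot 10^{-5}$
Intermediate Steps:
$F{\left(r,S \right)} = - 7 r$
$h{\left(v \right)} = 1$
$Z = 420639$ ($Z = \frac{420639}{1} = 420639 \cdot 1 = 420639$)
$\frac{Z}{\left(-277937 + 141904\right) \left(-310829 + F{\left(-513,510 \right)}\right)} = \frac{420639}{\left(-277937 + 141904\right) \left(-310829 - -3591\right)} = \frac{420639}{\left(-136033\right) \left(-310829 + 3591\right)} = \frac{420639}{\left(-136033\right) \left(-307238\right)} = \frac{420639}{41794506854}$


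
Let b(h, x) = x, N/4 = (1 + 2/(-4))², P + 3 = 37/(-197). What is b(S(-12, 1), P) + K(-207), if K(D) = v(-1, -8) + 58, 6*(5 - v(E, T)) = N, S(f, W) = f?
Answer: 70501/1182 ≈ 59.646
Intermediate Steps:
P = -628/197 (P = -3 + 37/(-197) = -3 + 37*(-1/197) = -3 - 37/197 = -628/197 ≈ -3.1878)
N = 1 (N = 4*(1 + 2/(-4))² = 4*(1 + 2*(-¼))² = 4*(1 - ½)² = 4*(½)² = 4*(¼) = 1)
v(E, T) = 29/6 (v(E, T) = 5 - ⅙*1 = 5 - ⅙ = 29/6)
K(D) = 377/6 (K(D) = 29/6 + 58 = 377/6)
b(S(-12, 1), P) + K(-207) = -628/197 + 377/6 = 70501/1182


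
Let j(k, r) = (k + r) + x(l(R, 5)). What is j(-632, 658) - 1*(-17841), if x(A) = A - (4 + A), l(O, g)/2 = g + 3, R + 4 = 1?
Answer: 17863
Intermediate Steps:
R = -3 (R = -4 + 1 = -3)
l(O, g) = 6 + 2*g (l(O, g) = 2*(g + 3) = 2*(3 + g) = 6 + 2*g)
x(A) = -4 (x(A) = A + (-4 - A) = -4)
j(k, r) = -4 + k + r (j(k, r) = (k + r) - 4 = -4 + k + r)
j(-632, 658) - 1*(-17841) = (-4 - 632 + 658) - 1*(-17841) = 22 + 17841 = 17863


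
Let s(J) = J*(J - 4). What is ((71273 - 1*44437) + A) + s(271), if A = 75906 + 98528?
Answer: 273627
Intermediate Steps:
s(J) = J*(-4 + J)
A = 174434
((71273 - 1*44437) + A) + s(271) = ((71273 - 1*44437) + 174434) + 271*(-4 + 271) = ((71273 - 44437) + 174434) + 271*267 = (26836 + 174434) + 72357 = 201270 + 72357 = 273627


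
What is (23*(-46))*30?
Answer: -31740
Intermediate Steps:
(23*(-46))*30 = -1058*30 = -31740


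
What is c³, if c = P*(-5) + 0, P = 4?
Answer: -8000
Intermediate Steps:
c = -20 (c = 4*(-5) + 0 = -20 + 0 = -20)
c³ = (-20)³ = -8000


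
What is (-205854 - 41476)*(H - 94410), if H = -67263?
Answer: 39986583090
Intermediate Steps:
(-205854 - 41476)*(H - 94410) = (-205854 - 41476)*(-67263 - 94410) = -247330*(-161673) = 39986583090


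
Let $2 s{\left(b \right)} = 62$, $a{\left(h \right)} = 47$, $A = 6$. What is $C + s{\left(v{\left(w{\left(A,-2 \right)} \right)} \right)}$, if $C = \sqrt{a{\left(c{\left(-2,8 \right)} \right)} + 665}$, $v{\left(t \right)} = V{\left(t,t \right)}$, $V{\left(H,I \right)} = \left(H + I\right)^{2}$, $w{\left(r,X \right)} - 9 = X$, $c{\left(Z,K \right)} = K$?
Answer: $31 + 2 \sqrt{178} \approx 57.683$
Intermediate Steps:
$w{\left(r,X \right)} = 9 + X$
$v{\left(t \right)} = 4 t^{2}$ ($v{\left(t \right)} = \left(t + t\right)^{2} = \left(2 t\right)^{2} = 4 t^{2}$)
$s{\left(b \right)} = 31$ ($s{\left(b \right)} = \frac{1}{2} \cdot 62 = 31$)
$C = 2 \sqrt{178}$ ($C = \sqrt{47 + 665} = \sqrt{712} = 2 \sqrt{178} \approx 26.683$)
$C + s{\left(v{\left(w{\left(A,-2 \right)} \right)} \right)} = 2 \sqrt{178} + 31 = 31 + 2 \sqrt{178}$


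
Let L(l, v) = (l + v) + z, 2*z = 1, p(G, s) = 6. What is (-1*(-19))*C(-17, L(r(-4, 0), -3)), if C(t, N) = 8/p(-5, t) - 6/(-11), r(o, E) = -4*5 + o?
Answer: 1178/33 ≈ 35.697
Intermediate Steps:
r(o, E) = -20 + o
z = ½ (z = (½)*1 = ½ ≈ 0.50000)
L(l, v) = ½ + l + v (L(l, v) = (l + v) + ½ = ½ + l + v)
C(t, N) = 62/33 (C(t, N) = 8/6 - 6/(-11) = 8*(⅙) - 6*(-1/11) = 4/3 + 6/11 = 62/33)
(-1*(-19))*C(-17, L(r(-4, 0), -3)) = -1*(-19)*(62/33) = 19*(62/33) = 1178/33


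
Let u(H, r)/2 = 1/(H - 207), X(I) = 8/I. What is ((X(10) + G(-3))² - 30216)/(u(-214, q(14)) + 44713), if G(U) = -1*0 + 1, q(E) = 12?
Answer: -317989299/470604275 ≈ -0.67570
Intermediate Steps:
u(H, r) = 2/(-207 + H) (u(H, r) = 2/(H - 207) = 2/(-207 + H))
G(U) = 1 (G(U) = 0 + 1 = 1)
((X(10) + G(-3))² - 30216)/(u(-214, q(14)) + 44713) = ((8/10 + 1)² - 30216)/(2/(-207 - 214) + 44713) = ((8*(⅒) + 1)² - 30216)/(2/(-421) + 44713) = ((⅘ + 1)² - 30216)/(2*(-1/421) + 44713) = ((9/5)² - 30216)/(-2/421 + 44713) = (81/25 - 30216)/(18824171/421) = -755319/25*421/18824171 = -317989299/470604275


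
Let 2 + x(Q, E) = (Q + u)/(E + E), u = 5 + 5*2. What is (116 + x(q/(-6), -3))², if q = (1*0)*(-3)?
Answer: 49729/4 ≈ 12432.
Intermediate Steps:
q = 0 (q = 0*(-3) = 0)
u = 15 (u = 5 + 10 = 15)
x(Q, E) = -2 + (15 + Q)/(2*E) (x(Q, E) = -2 + (Q + 15)/(E + E) = -2 + (15 + Q)/((2*E)) = -2 + (15 + Q)*(1/(2*E)) = -2 + (15 + Q)/(2*E))
(116 + x(q/(-6), -3))² = (116 + (½)*(15 + 0/(-6) - 4*(-3))/(-3))² = (116 + (½)*(-⅓)*(15 + 0*(-⅙) + 12))² = (116 + (½)*(-⅓)*(15 + 0 + 12))² = (116 + (½)*(-⅓)*27)² = (116 - 9/2)² = (223/2)² = 49729/4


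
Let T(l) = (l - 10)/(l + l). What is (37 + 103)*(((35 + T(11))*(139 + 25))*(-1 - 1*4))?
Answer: -44255400/11 ≈ -4.0232e+6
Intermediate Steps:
T(l) = (-10 + l)/(2*l) (T(l) = (-10 + l)/((2*l)) = (-10 + l)*(1/(2*l)) = (-10 + l)/(2*l))
(37 + 103)*(((35 + T(11))*(139 + 25))*(-1 - 1*4)) = (37 + 103)*(((35 + (½)*(-10 + 11)/11)*(139 + 25))*(-1 - 1*4)) = 140*(((35 + (½)*(1/11)*1)*164)*(-1 - 4)) = 140*(((35 + 1/22)*164)*(-5)) = 140*(((771/22)*164)*(-5)) = 140*((63222/11)*(-5)) = 140*(-316110/11) = -44255400/11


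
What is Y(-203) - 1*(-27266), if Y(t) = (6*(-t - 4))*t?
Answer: -215116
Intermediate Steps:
Y(t) = t*(-24 - 6*t) (Y(t) = (6*(-4 - t))*t = (-24 - 6*t)*t = t*(-24 - 6*t))
Y(-203) - 1*(-27266) = -6*(-203)*(4 - 203) - 1*(-27266) = -6*(-203)*(-199) + 27266 = -242382 + 27266 = -215116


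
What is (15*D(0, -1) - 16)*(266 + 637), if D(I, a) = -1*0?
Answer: -14448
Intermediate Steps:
D(I, a) = 0
(15*D(0, -1) - 16)*(266 + 637) = (15*0 - 16)*(266 + 637) = (0 - 16)*903 = -16*903 = -14448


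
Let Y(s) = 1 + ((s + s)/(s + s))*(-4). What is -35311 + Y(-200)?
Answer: -35314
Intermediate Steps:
Y(s) = -3 (Y(s) = 1 + ((2*s)/((2*s)))*(-4) = 1 + ((2*s)*(1/(2*s)))*(-4) = 1 + 1*(-4) = 1 - 4 = -3)
-35311 + Y(-200) = -35311 - 3 = -35314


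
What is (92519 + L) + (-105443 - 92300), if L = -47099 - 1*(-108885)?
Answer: -43438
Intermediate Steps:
L = 61786 (L = -47099 + 108885 = 61786)
(92519 + L) + (-105443 - 92300) = (92519 + 61786) + (-105443 - 92300) = 154305 - 197743 = -43438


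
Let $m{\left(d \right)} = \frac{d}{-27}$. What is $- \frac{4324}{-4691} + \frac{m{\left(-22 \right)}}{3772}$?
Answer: $\frac{220238329}{238875102} \approx 0.92198$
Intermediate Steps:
$m{\left(d \right)} = - \frac{d}{27}$ ($m{\left(d \right)} = d \left(- \frac{1}{27}\right) = - \frac{d}{27}$)
$- \frac{4324}{-4691} + \frac{m{\left(-22 \right)}}{3772} = - \frac{4324}{-4691} + \frac{\left(- \frac{1}{27}\right) \left(-22\right)}{3772} = \left(-4324\right) \left(- \frac{1}{4691}\right) + \frac{22}{27} \cdot \frac{1}{3772} = \frac{4324}{4691} + \frac{11}{50922} = \frac{220238329}{238875102}$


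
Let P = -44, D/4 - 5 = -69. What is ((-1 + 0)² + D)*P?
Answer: 11220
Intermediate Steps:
D = -256 (D = 20 + 4*(-69) = 20 - 276 = -256)
((-1 + 0)² + D)*P = ((-1 + 0)² - 256)*(-44) = ((-1)² - 256)*(-44) = (1 - 256)*(-44) = -255*(-44) = 11220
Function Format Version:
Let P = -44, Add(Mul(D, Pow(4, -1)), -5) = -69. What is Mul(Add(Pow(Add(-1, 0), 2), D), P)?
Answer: 11220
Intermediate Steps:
D = -256 (D = Add(20, Mul(4, -69)) = Add(20, -276) = -256)
Mul(Add(Pow(Add(-1, 0), 2), D), P) = Mul(Add(Pow(Add(-1, 0), 2), -256), -44) = Mul(Add(Pow(-1, 2), -256), -44) = Mul(Add(1, -256), -44) = Mul(-255, -44) = 11220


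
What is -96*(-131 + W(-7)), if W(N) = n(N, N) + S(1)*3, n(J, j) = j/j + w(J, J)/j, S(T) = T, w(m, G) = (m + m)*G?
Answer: 13536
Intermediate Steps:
w(m, G) = 2*G*m (w(m, G) = (2*m)*G = 2*G*m)
n(J, j) = 1 + 2*J**2/j (n(J, j) = j/j + (2*J*J)/j = 1 + (2*J**2)/j = 1 + 2*J**2/j)
W(N) = 3 + (N + 2*N**2)/N (W(N) = (N + 2*N**2)/N + 1*3 = (N + 2*N**2)/N + 3 = 3 + (N + 2*N**2)/N)
-96*(-131 + W(-7)) = -96*(-131 + (4 + 2*(-7))) = -96*(-131 + (4 - 14)) = -96*(-131 - 10) = -96*(-141) = 13536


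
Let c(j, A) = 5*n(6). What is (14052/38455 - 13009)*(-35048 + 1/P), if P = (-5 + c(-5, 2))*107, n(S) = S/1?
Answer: 46899860620949157/102867125 ≈ 4.5593e+8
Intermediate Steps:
n(S) = S (n(S) = S*1 = S)
c(j, A) = 30 (c(j, A) = 5*6 = 30)
P = 2675 (P = (-5 + 30)*107 = 25*107 = 2675)
(14052/38455 - 13009)*(-35048 + 1/P) = (14052/38455 - 13009)*(-35048 + 1/2675) = (14052*(1/38455) - 13009)*(-35048 + 1/2675) = (14052/38455 - 13009)*(-93753399/2675) = -500247043/38455*(-93753399/2675) = 46899860620949157/102867125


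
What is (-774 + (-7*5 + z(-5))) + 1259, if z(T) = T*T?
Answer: 475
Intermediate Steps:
z(T) = T²
(-774 + (-7*5 + z(-5))) + 1259 = (-774 + (-7*5 + (-5)²)) + 1259 = (-774 + (-35 + 25)) + 1259 = (-774 - 10) + 1259 = -784 + 1259 = 475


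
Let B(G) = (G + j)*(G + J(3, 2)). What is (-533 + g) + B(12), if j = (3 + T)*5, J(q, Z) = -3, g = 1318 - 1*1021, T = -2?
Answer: -83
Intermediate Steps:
g = 297 (g = 1318 - 1021 = 297)
j = 5 (j = (3 - 2)*5 = 1*5 = 5)
B(G) = (-3 + G)*(5 + G) (B(G) = (G + 5)*(G - 3) = (5 + G)*(-3 + G) = (-3 + G)*(5 + G))
(-533 + g) + B(12) = (-533 + 297) + (-15 + 12**2 + 2*12) = -236 + (-15 + 144 + 24) = -236 + 153 = -83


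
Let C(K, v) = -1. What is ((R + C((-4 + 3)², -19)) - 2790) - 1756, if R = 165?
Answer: -4382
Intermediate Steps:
((R + C((-4 + 3)², -19)) - 2790) - 1756 = ((165 - 1) - 2790) - 1756 = (164 - 2790) - 1756 = -2626 - 1756 = -4382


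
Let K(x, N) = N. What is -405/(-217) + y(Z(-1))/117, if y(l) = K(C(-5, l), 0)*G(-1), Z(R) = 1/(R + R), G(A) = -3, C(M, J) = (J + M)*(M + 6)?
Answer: 405/217 ≈ 1.8664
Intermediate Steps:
C(M, J) = (6 + M)*(J + M) (C(M, J) = (J + M)*(6 + M) = (6 + M)*(J + M))
Z(R) = 1/(2*R)
y(l) = 0 (y(l) = 0*(-3) = 0)
-405/(-217) + y(Z(-1))/117 = -405/(-217) + 0/117 = -405*(-1/217) + 0*(1/117) = 405/217 + 0 = 405/217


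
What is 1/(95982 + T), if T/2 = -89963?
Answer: -1/83944 ≈ -1.1913e-5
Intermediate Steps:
T = -179926 (T = 2*(-89963) = -179926)
1/(95982 + T) = 1/(95982 - 179926) = 1/(-83944) = -1/83944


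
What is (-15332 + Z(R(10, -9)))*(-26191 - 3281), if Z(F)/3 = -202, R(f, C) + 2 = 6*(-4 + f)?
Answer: 469724736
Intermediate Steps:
R(f, C) = -26 + 6*f (R(f, C) = -2 + 6*(-4 + f) = -2 + (-24 + 6*f) = -26 + 6*f)
Z(F) = -606 (Z(F) = 3*(-202) = -606)
(-15332 + Z(R(10, -9)))*(-26191 - 3281) = (-15332 - 606)*(-26191 - 3281) = -15938*(-29472) = 469724736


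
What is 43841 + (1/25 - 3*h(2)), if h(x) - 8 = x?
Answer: 1095276/25 ≈ 43811.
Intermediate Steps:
h(x) = 8 + x
43841 + (1/25 - 3*h(2)) = 43841 + (1/25 - 3*(8 + 2)) = 43841 + (1/25 - 3*10) = 43841 + (1/25 - 30) = 43841 - 749/25 = 1095276/25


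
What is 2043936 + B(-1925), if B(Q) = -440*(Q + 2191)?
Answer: 1926896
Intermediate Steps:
B(Q) = -964040 - 440*Q (B(Q) = -440*(2191 + Q) = -964040 - 440*Q)
2043936 + B(-1925) = 2043936 + (-964040 - 440*(-1925)) = 2043936 + (-964040 + 847000) = 2043936 - 117040 = 1926896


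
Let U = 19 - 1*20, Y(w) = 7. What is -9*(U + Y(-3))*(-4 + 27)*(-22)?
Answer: 27324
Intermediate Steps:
U = -1 (U = 19 - 20 = -1)
-9*(U + Y(-3))*(-4 + 27)*(-22) = -9*(-1 + 7)*(-4 + 27)*(-22) = -54*23*(-22) = -9*138*(-22) = -1242*(-22) = 27324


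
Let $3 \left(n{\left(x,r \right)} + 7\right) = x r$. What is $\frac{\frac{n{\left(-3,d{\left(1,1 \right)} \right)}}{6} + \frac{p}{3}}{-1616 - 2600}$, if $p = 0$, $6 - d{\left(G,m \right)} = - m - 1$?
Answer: $\frac{5}{8432} \approx 0.00059298$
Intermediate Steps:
$d{\left(G,m \right)} = 7 + m$ ($d{\left(G,m \right)} = 6 - \left(- m - 1\right) = 6 - \left(-1 - m\right) = 6 + \left(1 + m\right) = 7 + m$)
$n{\left(x,r \right)} = -7 + \frac{r x}{3}$ ($n{\left(x,r \right)} = -7 + \frac{x r}{3} = -7 + \frac{r x}{3}$)
$\frac{\frac{n{\left(-3,d{\left(1,1 \right)} \right)}}{6} + \frac{p}{3}}{-1616 - 2600} = \frac{\frac{-7 + \frac{1}{3} \left(7 + 1\right) \left(-3\right)}{6} + \frac{0}{3}}{-1616 - 2600} = \frac{\left(-7 + \frac{1}{3} \cdot 8 \left(-3\right)\right) \frac{1}{6} + 0 \cdot \frac{1}{3}}{-4216} = - \frac{\left(-7 - 8\right) \frac{1}{6} + 0}{4216} = - \frac{\left(-15\right) \frac{1}{6} + 0}{4216} = - \frac{- \frac{5}{2} + 0}{4216} = \left(- \frac{1}{4216}\right) \left(- \frac{5}{2}\right) = \frac{5}{8432}$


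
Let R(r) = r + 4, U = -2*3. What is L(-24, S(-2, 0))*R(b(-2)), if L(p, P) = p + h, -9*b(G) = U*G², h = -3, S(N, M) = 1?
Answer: -180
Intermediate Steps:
U = -6
b(G) = 2*G²/3 (b(G) = -(-2)*G²/3 = 2*G²/3)
R(r) = 4 + r
L(p, P) = -3 + p (L(p, P) = p - 3 = -3 + p)
L(-24, S(-2, 0))*R(b(-2)) = (-3 - 24)*(4 + (⅔)*(-2)²) = -27*(4 + (⅔)*4) = -27*(4 + 8/3) = -27*20/3 = -180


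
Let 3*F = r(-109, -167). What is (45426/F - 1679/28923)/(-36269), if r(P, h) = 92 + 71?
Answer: -3941294917/170988350781 ≈ -0.023050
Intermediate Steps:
r(P, h) = 163
F = 163/3 (F = (⅓)*163 = 163/3 ≈ 54.333)
(45426/F - 1679/28923)/(-36269) = (45426/(163/3) - 1679/28923)/(-36269) = (45426*(3/163) - 1679*1/28923)*(-1/36269) = (136278/163 - 1679/28923)*(-1/36269) = (3941294917/4714449)*(-1/36269) = -3941294917/170988350781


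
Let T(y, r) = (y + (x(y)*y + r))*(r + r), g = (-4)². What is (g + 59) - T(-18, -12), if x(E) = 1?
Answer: -1077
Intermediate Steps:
g = 16
T(y, r) = 2*r*(r + 2*y) (T(y, r) = (y + (1*y + r))*(r + r) = (y + (y + r))*(2*r) = (y + (r + y))*(2*r) = (r + 2*y)*(2*r) = 2*r*(r + 2*y))
(g + 59) - T(-18, -12) = (16 + 59) - 2*(-12)*(-12 + 2*(-18)) = 75 - 2*(-12)*(-12 - 36) = 75 - 2*(-12)*(-48) = 75 - 1*1152 = 75 - 1152 = -1077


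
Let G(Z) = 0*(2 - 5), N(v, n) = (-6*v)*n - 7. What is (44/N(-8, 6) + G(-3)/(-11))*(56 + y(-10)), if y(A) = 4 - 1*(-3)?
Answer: 2772/281 ≈ 9.8648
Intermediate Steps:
N(v, n) = -7 - 6*n*v (N(v, n) = -6*n*v - 7 = -7 - 6*n*v)
y(A) = 7 (y(A) = 4 + 3 = 7)
G(Z) = 0 (G(Z) = 0*(-3) = 0)
(44/N(-8, 6) + G(-3)/(-11))*(56 + y(-10)) = (44/(-7 - 6*6*(-8)) + 0/(-11))*(56 + 7) = (44/(-7 + 288) + 0*(-1/11))*63 = (44/281 + 0)*63 = (44/281)*63 = 2772/281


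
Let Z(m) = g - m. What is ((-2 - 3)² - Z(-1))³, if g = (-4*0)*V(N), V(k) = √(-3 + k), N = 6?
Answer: 13824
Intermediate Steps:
g = 0 (g = (-4*0)*√(-3 + 6) = 0*√3 = 0)
Z(m) = -m (Z(m) = 0 - m = -m)
((-2 - 3)² - Z(-1))³ = ((-2 - 3)² - (-1)*(-1))³ = ((-5)² - 1*1)³ = (25 - 1)³ = 24³ = 13824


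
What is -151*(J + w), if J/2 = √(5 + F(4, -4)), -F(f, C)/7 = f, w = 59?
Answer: -8909 - 302*I*√23 ≈ -8909.0 - 1448.3*I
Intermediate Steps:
F(f, C) = -7*f
J = 2*I*√23 (J = 2*√(5 - 7*4) = 2*√(5 - 28) = 2*√(-23) = 2*(I*√23) = 2*I*√23 ≈ 9.5917*I)
-151*(J + w) = -151*(2*I*√23 + 59) = -151*(59 + 2*I*√23) = -8909 - 302*I*√23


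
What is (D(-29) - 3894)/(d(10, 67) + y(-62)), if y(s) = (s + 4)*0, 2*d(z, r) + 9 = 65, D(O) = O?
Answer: -3923/28 ≈ -140.11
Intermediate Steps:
d(z, r) = 28 (d(z, r) = -9/2 + (½)*65 = -9/2 + 65/2 = 28)
y(s) = 0 (y(s) = (4 + s)*0 = 0)
(D(-29) - 3894)/(d(10, 67) + y(-62)) = (-29 - 3894)/(28 + 0) = -3923/28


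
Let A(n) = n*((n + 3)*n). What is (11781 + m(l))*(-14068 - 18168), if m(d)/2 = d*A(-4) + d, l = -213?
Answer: -585760356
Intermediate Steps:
A(n) = n²*(3 + n) (A(n) = n*((3 + n)*n) = n*(n*(3 + n)) = n²*(3 + n))
m(d) = -30*d (m(d) = 2*(d*((-4)²*(3 - 4)) + d) = 2*(d*(16*(-1)) + d) = 2*(d*(-16) + d) = 2*(-16*d + d) = 2*(-15*d) = -30*d)
(11781 + m(l))*(-14068 - 18168) = (11781 - 30*(-213))*(-14068 - 18168) = (11781 + 6390)*(-32236) = 18171*(-32236) = -585760356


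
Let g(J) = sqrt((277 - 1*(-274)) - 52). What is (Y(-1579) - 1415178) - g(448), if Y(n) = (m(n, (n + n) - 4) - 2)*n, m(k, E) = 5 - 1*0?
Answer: -1419915 - sqrt(499) ≈ -1.4199e+6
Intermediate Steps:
m(k, E) = 5 (m(k, E) = 5 + 0 = 5)
Y(n) = 3*n (Y(n) = (5 - 2)*n = 3*n)
g(J) = sqrt(499) (g(J) = sqrt((277 + 274) - 52) = sqrt(551 - 52) = sqrt(499))
(Y(-1579) - 1415178) - g(448) = (3*(-1579) - 1415178) - sqrt(499) = (-4737 - 1415178) - sqrt(499) = -1419915 - sqrt(499)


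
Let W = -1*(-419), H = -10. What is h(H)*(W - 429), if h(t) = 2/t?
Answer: 2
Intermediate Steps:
W = 419
h(H)*(W - 429) = (2/(-10))*(419 - 429) = (2*(-1/10))*(-10) = -1/5*(-10) = 2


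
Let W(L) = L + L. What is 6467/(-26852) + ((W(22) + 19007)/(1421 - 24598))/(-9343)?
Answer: -4081254095/16952200804 ≈ -0.24075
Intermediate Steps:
W(L) = 2*L
6467/(-26852) + ((W(22) + 19007)/(1421 - 24598))/(-9343) = 6467/(-26852) + ((2*22 + 19007)/(1421 - 24598))/(-9343) = 6467*(-1/26852) + ((44 + 19007)/(-23177))*(-1/9343) = -6467/26852 + (19051*(-1/23177))*(-1/9343) = -6467/26852 - 19051/23177*(-1/9343) = -6467/26852 + 19051/216542711 = -4081254095/16952200804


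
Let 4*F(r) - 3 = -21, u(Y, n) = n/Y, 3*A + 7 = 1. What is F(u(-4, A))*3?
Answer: -27/2 ≈ -13.500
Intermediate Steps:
A = -2 (A = -7/3 + (⅓)*1 = -7/3 + ⅓ = -2)
F(r) = -9/2 (F(r) = ¾ + (¼)*(-21) = ¾ - 21/4 = -9/2)
F(u(-4, A))*3 = -9/2*3 = -27/2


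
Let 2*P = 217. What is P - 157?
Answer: -97/2 ≈ -48.500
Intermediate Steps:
P = 217/2 (P = (½)*217 = 217/2 ≈ 108.50)
P - 157 = 217/2 - 157 = -97/2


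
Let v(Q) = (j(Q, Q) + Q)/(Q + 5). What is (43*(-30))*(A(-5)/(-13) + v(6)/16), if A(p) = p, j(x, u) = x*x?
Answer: -459885/572 ≈ -804.00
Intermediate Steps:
j(x, u) = x²
v(Q) = (Q + Q²)/(5 + Q) (v(Q) = (Q² + Q)/(Q + 5) = (Q + Q²)/(5 + Q))
(43*(-30))*(A(-5)/(-13) + v(6)/16) = (43*(-30))*(-5/(-13) + (6*(1 + 6)/(5 + 6))/16) = -1290*(-5*(-1/13) + (6*7/11)*(1/16)) = -1290*(5/13 + (6*(1/11)*7)*(1/16)) = -1290*(5/13 + (42/11)*(1/16)) = -1290*(5/13 + 21/88) = -1290*713/1144 = -459885/572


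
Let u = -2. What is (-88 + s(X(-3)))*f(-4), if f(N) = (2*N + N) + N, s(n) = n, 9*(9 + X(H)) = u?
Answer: 14000/9 ≈ 1555.6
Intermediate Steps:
X(H) = -83/9 (X(H) = -9 + (⅑)*(-2) = -9 - 2/9 = -83/9)
f(N) = 4*N (f(N) = 3*N + N = 4*N)
(-88 + s(X(-3)))*f(-4) = (-88 - 83/9)*(4*(-4)) = -875/9*(-16) = 14000/9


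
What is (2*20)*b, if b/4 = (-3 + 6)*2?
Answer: 960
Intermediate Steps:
b = 24 (b = 4*((-3 + 6)*2) = 4*(3*2) = 4*6 = 24)
(2*20)*b = (2*20)*24 = 40*24 = 960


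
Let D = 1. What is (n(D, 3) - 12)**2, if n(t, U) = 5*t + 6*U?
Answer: 121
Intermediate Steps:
(n(D, 3) - 12)**2 = ((5*1 + 6*3) - 12)**2 = ((5 + 18) - 12)**2 = (23 - 12)**2 = 11**2 = 121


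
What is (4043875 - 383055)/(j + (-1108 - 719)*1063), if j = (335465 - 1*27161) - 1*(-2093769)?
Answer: 915205/114993 ≈ 7.9588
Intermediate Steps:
j = 2402073 (j = (335465 - 27161) + 2093769 = 308304 + 2093769 = 2402073)
(4043875 - 383055)/(j + (-1108 - 719)*1063) = (4043875 - 383055)/(2402073 + (-1108 - 719)*1063) = 3660820/(2402073 - 1827*1063) = 3660820/(2402073 - 1942101) = 3660820/459972 = 3660820*(1/459972) = 915205/114993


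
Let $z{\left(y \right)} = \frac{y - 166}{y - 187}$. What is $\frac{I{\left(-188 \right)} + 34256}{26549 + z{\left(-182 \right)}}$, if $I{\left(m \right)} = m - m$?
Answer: $\frac{4213488}{3265643} \approx 1.2902$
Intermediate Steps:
$I{\left(m \right)} = 0$
$z{\left(y \right)} = \frac{-166 + y}{-187 + y}$
$\frac{I{\left(-188 \right)} + 34256}{26549 + z{\left(-182 \right)}} = \frac{0 + 34256}{26549 + \frac{-166 - 182}{-187 - 182}} = \frac{34256}{26549 + \frac{1}{-369} \left(-348\right)} = \frac{34256}{26549 - - \frac{116}{123}} = \frac{34256}{26549 + \frac{116}{123}} = \frac{34256}{\frac{3265643}{123}} = 34256 \cdot \frac{123}{3265643} = \frac{4213488}{3265643}$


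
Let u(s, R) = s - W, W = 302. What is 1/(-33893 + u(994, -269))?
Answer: -1/33201 ≈ -3.0120e-5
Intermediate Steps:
u(s, R) = -302 + s (u(s, R) = s - 1*302 = s - 302 = -302 + s)
1/(-33893 + u(994, -269)) = 1/(-33893 + (-302 + 994)) = 1/(-33893 + 692) = 1/(-33201) = -1/33201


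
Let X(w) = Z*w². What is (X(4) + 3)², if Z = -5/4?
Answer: 289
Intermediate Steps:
Z = -5/4 (Z = -5*¼ = -5/4 ≈ -1.2500)
X(w) = -5*w²/4
(X(4) + 3)² = (-5/4*4² + 3)² = (-5/4*16 + 3)² = (-20 + 3)² = (-17)² = 289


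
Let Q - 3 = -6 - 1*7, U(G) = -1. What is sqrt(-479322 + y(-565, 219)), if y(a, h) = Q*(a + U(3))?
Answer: I*sqrt(473662) ≈ 688.23*I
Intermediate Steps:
Q = -10 (Q = 3 + (-6 - 1*7) = 3 + (-6 - 7) = 3 - 13 = -10)
y(a, h) = 10 - 10*a (y(a, h) = -10*(a - 1) = -10*(-1 + a) = 10 - 10*a)
sqrt(-479322 + y(-565, 219)) = sqrt(-479322 + (10 - 10*(-565))) = sqrt(-479322 + (10 + 5650)) = sqrt(-479322 + 5660) = sqrt(-473662) = I*sqrt(473662)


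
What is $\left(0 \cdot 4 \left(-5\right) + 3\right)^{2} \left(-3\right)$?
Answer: $-27$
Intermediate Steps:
$\left(0 \cdot 4 \left(-5\right) + 3\right)^{2} \left(-3\right) = \left(0 \left(-5\right) + 3\right)^{2} \left(-3\right) = \left(0 + 3\right)^{2} \left(-3\right) = 3^{2} \left(-3\right) = 9 \left(-3\right) = -27$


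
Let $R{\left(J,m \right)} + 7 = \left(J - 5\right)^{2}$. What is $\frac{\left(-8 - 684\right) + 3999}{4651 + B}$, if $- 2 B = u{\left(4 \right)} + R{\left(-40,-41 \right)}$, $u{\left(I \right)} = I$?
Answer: $\frac{3307}{3640} \approx 0.90852$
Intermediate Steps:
$R{\left(J,m \right)} = -7 + \left(-5 + J\right)^{2}$ ($R{\left(J,m \right)} = -7 + \left(J - 5\right)^{2} = -7 + \left(-5 + J\right)^{2}$)
$B = -1011$ ($B = - \frac{4 - \left(7 - \left(-5 - 40\right)^{2}\right)}{2} = - \frac{4 - \left(7 - \left(-45\right)^{2}\right)}{2} = - \frac{4 + \left(-7 + 2025\right)}{2} = - \frac{4 + 2018}{2} = \left(- \frac{1}{2}\right) 2022 = -1011$)
$\frac{\left(-8 - 684\right) + 3999}{4651 + B} = \frac{\left(-8 - 684\right) + 3999}{4651 - 1011} = \frac{\left(-8 - 684\right) + 3999}{3640} = \left(-692 + 3999\right) \frac{1}{3640} = 3307 \cdot \frac{1}{3640} = \frac{3307}{3640}$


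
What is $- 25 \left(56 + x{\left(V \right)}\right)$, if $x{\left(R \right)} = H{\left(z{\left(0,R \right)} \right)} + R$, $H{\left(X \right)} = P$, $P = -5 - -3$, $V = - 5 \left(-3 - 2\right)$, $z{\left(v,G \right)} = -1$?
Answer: $-1975$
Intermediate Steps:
$V = 25$ ($V = \left(-5\right) \left(-5\right) = 25$)
$P = -2$ ($P = -5 + 3 = -2$)
$H{\left(X \right)} = -2$
$x{\left(R \right)} = -2 + R$
$- 25 \left(56 + x{\left(V \right)}\right) = - 25 \left(56 + \left(-2 + 25\right)\right) = - 25 \left(56 + 23\right) = \left(-25\right) 79 = -1975$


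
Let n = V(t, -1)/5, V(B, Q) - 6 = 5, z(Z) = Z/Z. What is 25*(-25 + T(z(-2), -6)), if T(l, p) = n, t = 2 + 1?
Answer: -570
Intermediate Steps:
t = 3
z(Z) = 1
V(B, Q) = 11 (V(B, Q) = 6 + 5 = 11)
n = 11/5 ≈ 2.2000
T(l, p) = 11/5
25*(-25 + T(z(-2), -6)) = 25*(-25 + 11/5) = 25*(-114/5) = -570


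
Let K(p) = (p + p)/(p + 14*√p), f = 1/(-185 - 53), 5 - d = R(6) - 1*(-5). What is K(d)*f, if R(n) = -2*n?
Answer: 3/5474 - √3/782 ≈ -0.0016669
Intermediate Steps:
d = 12 (d = 5 - (-2*6 - 1*(-5)) = 5 - (-12 + 5) = 5 - 1*(-7) = 5 + 7 = 12)
f = -1/238 (f = 1/(-238) = -1/238 ≈ -0.0042017)
K(p) = 2*p/(p + 14*√p) (K(p) = (2*p)/(p + 14*√p) = 2*p/(p + 14*√p))
K(d)*f = (2*12/(12 + 14*√12))*(-1/238) = (2*12/(12 + 14*(2*√3)))*(-1/238) = (2*12/(12 + 28*√3))*(-1/238) = (24/(12 + 28*√3))*(-1/238) = -12/(119*(12 + 28*√3))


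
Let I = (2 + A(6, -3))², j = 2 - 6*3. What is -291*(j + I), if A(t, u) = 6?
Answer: -13968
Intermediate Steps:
j = -16 (j = 2 - 18 = -16)
I = 64 (I = (2 + 6)² = 8² = 64)
-291*(j + I) = -291*(-16 + 64) = -291*48 = -13968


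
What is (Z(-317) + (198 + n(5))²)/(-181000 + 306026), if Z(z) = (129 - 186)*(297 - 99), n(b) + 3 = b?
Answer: 14357/62513 ≈ 0.22966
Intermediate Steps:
n(b) = -3 + b
Z(z) = -11286 (Z(z) = -57*198 = -11286)
(Z(-317) + (198 + n(5))²)/(-181000 + 306026) = (-11286 + (198 + (-3 + 5))²)/(-181000 + 306026) = (-11286 + (198 + 2)²)/125026 = (-11286 + 200²)*(1/125026) = (-11286 + 40000)*(1/125026) = 28714*(1/125026) = 14357/62513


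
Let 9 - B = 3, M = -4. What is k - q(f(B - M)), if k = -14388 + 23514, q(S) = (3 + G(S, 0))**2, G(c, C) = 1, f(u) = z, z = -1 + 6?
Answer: 9110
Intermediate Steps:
B = 6 (B = 9 - 1*3 = 9 - 3 = 6)
z = 5
f(u) = 5
q(S) = 16 (q(S) = (3 + 1)**2 = 4**2 = 16)
k = 9126
k - q(f(B - M)) = 9126 - 1*16 = 9126 - 16 = 9110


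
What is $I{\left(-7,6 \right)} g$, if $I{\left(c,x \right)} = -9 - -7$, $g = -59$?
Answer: $118$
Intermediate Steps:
$I{\left(c,x \right)} = -2$ ($I{\left(c,x \right)} = -9 + 7 = -2$)
$I{\left(-7,6 \right)} g = \left(-2\right) \left(-59\right) = 118$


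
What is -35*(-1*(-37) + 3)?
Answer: -1400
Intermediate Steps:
-35*(-1*(-37) + 3) = -35*(37 + 3) = -35*40 = -1400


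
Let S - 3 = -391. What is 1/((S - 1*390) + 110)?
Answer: -1/668 ≈ -0.0014970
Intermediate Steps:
S = -388 (S = 3 - 391 = -388)
1/((S - 1*390) + 110) = 1/((-388 - 1*390) + 110) = 1/((-388 - 390) + 110) = 1/(-778 + 110) = 1/(-668) = -1/668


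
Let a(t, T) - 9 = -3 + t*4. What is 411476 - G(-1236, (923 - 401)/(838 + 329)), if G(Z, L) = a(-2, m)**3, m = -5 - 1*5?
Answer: 411484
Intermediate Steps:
m = -10 (m = -5 - 5 = -10)
a(t, T) = 6 + 4*t (a(t, T) = 9 + (-3 + t*4) = 9 + (-3 + 4*t) = 6 + 4*t)
G(Z, L) = -8 (G(Z, L) = (6 + 4*(-2))**3 = (6 - 8)**3 = (-2)**3 = -8)
411476 - G(-1236, (923 - 401)/(838 + 329)) = 411476 - 1*(-8) = 411476 + 8 = 411484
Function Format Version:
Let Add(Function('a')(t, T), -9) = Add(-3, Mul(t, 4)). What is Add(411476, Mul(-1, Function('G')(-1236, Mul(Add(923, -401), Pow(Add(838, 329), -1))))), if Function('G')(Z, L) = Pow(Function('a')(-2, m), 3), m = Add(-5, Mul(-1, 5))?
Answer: 411484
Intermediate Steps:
m = -10 (m = Add(-5, -5) = -10)
Function('a')(t, T) = Add(6, Mul(4, t)) (Function('a')(t, T) = Add(9, Add(-3, Mul(t, 4))) = Add(9, Add(-3, Mul(4, t))) = Add(6, Mul(4, t)))
Function('G')(Z, L) = -8 (Function('G')(Z, L) = Pow(Add(6, Mul(4, -2)), 3) = Pow(Add(6, -8), 3) = Pow(-2, 3) = -8)
Add(411476, Mul(-1, Function('G')(-1236, Mul(Add(923, -401), Pow(Add(838, 329), -1))))) = Add(411476, Mul(-1, -8)) = Add(411476, 8) = 411484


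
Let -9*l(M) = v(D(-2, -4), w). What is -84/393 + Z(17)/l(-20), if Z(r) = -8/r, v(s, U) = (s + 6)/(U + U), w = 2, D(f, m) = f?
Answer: 8956/2227 ≈ 4.0216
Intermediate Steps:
v(s, U) = (6 + s)/(2*U) (v(s, U) = (6 + s)/((2*U)) = (6 + s)*(1/(2*U)) = (6 + s)/(2*U))
l(M) = -1/9 (l(M) = -(6 - 2)/(18*2) = -4/(18*2) = -1/9*1 = -1/9)
-84/393 + Z(17)/l(-20) = -84/393 + (-8/17)/(-1/9) = -84*1/393 - 8*1/17*(-9) = -28/131 - 8/17*(-9) = -28/131 + 72/17 = 8956/2227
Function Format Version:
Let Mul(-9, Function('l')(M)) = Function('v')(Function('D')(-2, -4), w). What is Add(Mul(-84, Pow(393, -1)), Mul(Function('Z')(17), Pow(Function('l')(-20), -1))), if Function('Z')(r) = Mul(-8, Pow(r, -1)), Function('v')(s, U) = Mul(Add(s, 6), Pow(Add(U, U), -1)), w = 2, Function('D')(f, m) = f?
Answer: Rational(8956, 2227) ≈ 4.0216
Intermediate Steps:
Function('v')(s, U) = Mul(Rational(1, 2), Pow(U, -1), Add(6, s)) (Function('v')(s, U) = Mul(Add(6, s), Pow(Mul(2, U), -1)) = Mul(Add(6, s), Mul(Rational(1, 2), Pow(U, -1))) = Mul(Rational(1, 2), Pow(U, -1), Add(6, s)))
Function('l')(M) = Rational(-1, 9) (Function('l')(M) = Mul(Rational(-1, 9), Mul(Rational(1, 2), Pow(2, -1), Add(6, -2))) = Mul(Rational(-1, 9), Mul(Rational(1, 2), Rational(1, 2), 4)) = Mul(Rational(-1, 9), 1) = Rational(-1, 9))
Add(Mul(-84, Pow(393, -1)), Mul(Function('Z')(17), Pow(Function('l')(-20), -1))) = Add(Mul(-84, Pow(393, -1)), Mul(Mul(-8, Pow(17, -1)), Pow(Rational(-1, 9), -1))) = Add(Mul(-84, Rational(1, 393)), Mul(Mul(-8, Rational(1, 17)), -9)) = Add(Rational(-28, 131), Mul(Rational(-8, 17), -9)) = Add(Rational(-28, 131), Rational(72, 17)) = Rational(8956, 2227)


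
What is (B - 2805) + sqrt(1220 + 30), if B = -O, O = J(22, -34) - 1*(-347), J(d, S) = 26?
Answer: -3178 + 25*sqrt(2) ≈ -3142.6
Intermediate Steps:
O = 373 (O = 26 - 1*(-347) = 26 + 347 = 373)
B = -373 (B = -1*373 = -373)
(B - 2805) + sqrt(1220 + 30) = (-373 - 2805) + sqrt(1220 + 30) = -3178 + sqrt(1250) = -3178 + 25*sqrt(2)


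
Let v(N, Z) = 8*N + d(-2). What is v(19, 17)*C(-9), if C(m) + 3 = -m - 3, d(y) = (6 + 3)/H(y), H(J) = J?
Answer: 885/2 ≈ 442.50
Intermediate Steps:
d(y) = 9/y (d(y) = (6 + 3)/y = 9/y)
C(m) = -6 - m (C(m) = -3 + (-m - 3) = -3 + (-3 - m) = -6 - m)
v(N, Z) = -9/2 + 8*N (v(N, Z) = 8*N + 9/(-2) = 8*N + 9*(-½) = 8*N - 9/2 = -9/2 + 8*N)
v(19, 17)*C(-9) = (-9/2 + 8*19)*(-6 - 1*(-9)) = (-9/2 + 152)*(-6 + 9) = (295/2)*3 = 885/2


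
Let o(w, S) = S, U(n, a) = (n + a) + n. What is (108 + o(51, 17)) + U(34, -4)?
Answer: 189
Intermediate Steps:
U(n, a) = a + 2*n (U(n, a) = (a + n) + n = a + 2*n)
(108 + o(51, 17)) + U(34, -4) = (108 + 17) + (-4 + 2*34) = 125 + (-4 + 68) = 125 + 64 = 189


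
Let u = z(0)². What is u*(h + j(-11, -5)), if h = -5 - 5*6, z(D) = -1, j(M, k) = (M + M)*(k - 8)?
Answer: 251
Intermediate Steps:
j(M, k) = 2*M*(-8 + k) (j(M, k) = (2*M)*(-8 + k) = 2*M*(-8 + k))
u = 1 (u = (-1)² = 1)
h = -35 (h = -5 - 30 = -35)
u*(h + j(-11, -5)) = 1*(-35 + 2*(-11)*(-8 - 5)) = 1*(-35 + 2*(-11)*(-13)) = 1*(-35 + 286) = 1*251 = 251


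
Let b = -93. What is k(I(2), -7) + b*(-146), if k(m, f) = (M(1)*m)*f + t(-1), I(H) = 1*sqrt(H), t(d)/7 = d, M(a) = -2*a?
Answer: 13571 + 14*sqrt(2) ≈ 13591.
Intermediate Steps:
t(d) = 7*d
I(H) = sqrt(H)
k(m, f) = -7 - 2*f*m (k(m, f) = ((-2*1)*m)*f + 7*(-1) = (-2*m)*f - 7 = -2*f*m - 7 = -7 - 2*f*m)
k(I(2), -7) + b*(-146) = (-7 - 2*(-7)*sqrt(2)) - 93*(-146) = (-7 + 14*sqrt(2)) + 13578 = 13571 + 14*sqrt(2)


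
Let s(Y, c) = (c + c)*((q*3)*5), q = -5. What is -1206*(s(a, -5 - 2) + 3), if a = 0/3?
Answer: -1269918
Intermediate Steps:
a = 0 (a = 0*(⅓) = 0)
s(Y, c) = -150*c (s(Y, c) = (c + c)*(-5*3*5) = (2*c)*(-15*5) = (2*c)*(-75) = -150*c)
-1206*(s(a, -5 - 2) + 3) = -1206*(-150*(-5 - 2) + 3) = -1206*(-150*(-7) + 3) = -1206*(1050 + 3) = -1206*1053 = -201*6318 = -1269918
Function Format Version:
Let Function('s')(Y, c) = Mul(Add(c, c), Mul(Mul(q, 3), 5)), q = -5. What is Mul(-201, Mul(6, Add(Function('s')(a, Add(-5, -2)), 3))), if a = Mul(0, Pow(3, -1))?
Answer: -1269918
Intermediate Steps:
a = 0 (a = Mul(0, Rational(1, 3)) = 0)
Function('s')(Y, c) = Mul(-150, c) (Function('s')(Y, c) = Mul(Add(c, c), Mul(Mul(-5, 3), 5)) = Mul(Mul(2, c), Mul(-15, 5)) = Mul(Mul(2, c), -75) = Mul(-150, c))
Mul(-201, Mul(6, Add(Function('s')(a, Add(-5, -2)), 3))) = Mul(-201, Mul(6, Add(Mul(-150, Add(-5, -2)), 3))) = Mul(-201, Mul(6, Add(Mul(-150, -7), 3))) = Mul(-201, Mul(6, Add(1050, 3))) = Mul(-201, Mul(6, 1053)) = Mul(-201, 6318) = -1269918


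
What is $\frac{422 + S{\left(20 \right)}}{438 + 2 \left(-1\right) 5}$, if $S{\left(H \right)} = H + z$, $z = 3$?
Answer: $\frac{445}{428} \approx 1.0397$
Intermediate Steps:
$S{\left(H \right)} = 3 + H$ ($S{\left(H \right)} = H + 3 = 3 + H$)
$\frac{422 + S{\left(20 \right)}}{438 + 2 \left(-1\right) 5} = \frac{422 + \left(3 + 20\right)}{438 + 2 \left(-1\right) 5} = \frac{422 + 23}{438 - 10} = \frac{445}{438 - 10} = \frac{445}{428}$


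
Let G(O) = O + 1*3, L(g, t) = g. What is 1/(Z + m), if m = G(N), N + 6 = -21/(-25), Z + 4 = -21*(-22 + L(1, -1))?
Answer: 25/10871 ≈ 0.0022997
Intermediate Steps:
Z = 437 (Z = -4 - 21*(-22 + 1) = -4 - 21*(-21) = -4 + 441 = 437)
N = -129/25 (N = -6 - 21/(-25) = -6 - 21*(-1/25) = -6 + 21/25 = -129/25 ≈ -5.1600)
G(O) = 3 + O (G(O) = O + 3 = 3 + O)
m = -54/25 (m = 3 - 129/25 = -54/25 ≈ -2.1600)
1/(Z + m) = 1/(437 - 54/25) = 1/(10871/25) = 25/10871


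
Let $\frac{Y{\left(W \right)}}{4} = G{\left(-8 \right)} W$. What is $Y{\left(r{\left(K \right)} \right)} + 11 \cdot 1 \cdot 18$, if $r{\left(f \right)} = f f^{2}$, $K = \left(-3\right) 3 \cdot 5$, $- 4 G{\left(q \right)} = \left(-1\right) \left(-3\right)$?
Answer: $273573$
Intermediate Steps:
$G{\left(q \right)} = - \frac{3}{4}$ ($G{\left(q \right)} = - \frac{\left(-1\right) \left(-3\right)}{4} = \left(- \frac{1}{4}\right) 3 = - \frac{3}{4}$)
$K = -45$ ($K = \left(-9\right) 5 = -45$)
$r{\left(f \right)} = f^{3}$
$Y{\left(W \right)} = - 3 W$ ($Y{\left(W \right)} = 4 \left(- \frac{3 W}{4}\right) = - 3 W$)
$Y{\left(r{\left(K \right)} \right)} + 11 \cdot 1 \cdot 18 = - 3 \left(-45\right)^{3} + 11 \cdot 1 \cdot 18 = \left(-3\right) \left(-91125\right) + 11 \cdot 18 = 273375 + 198 = 273573$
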